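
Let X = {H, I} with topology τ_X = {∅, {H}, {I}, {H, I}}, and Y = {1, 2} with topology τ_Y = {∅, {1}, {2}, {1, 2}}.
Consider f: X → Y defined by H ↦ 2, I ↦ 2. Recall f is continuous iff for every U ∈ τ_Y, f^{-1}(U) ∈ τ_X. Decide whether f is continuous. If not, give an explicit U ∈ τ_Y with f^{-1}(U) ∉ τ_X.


f IS continuous.

Compute f^{-1}(U) for each U ∈ τ_Y:
  U = ∅: f^{-1}(U) = ∅ ∈ τ_X ✓.
  U = {1}: f^{-1}(U) = ∅ ∈ τ_X ✓.
  U = {2}: f^{-1}(U) = {H, I} ∈ τ_X ✓.
  U = {1, 2}: f^{-1}(U) = {H, I} ∈ τ_X ✓.
Every preimage lies in τ_X, so f IS continuous.


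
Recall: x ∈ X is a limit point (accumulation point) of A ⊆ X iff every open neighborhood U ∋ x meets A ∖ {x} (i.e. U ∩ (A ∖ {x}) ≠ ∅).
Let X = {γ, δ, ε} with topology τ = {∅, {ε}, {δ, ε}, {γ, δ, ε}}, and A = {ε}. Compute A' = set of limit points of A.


A' = {γ, δ}

For each x ∈ X, list the open sets U ∈ τ with x ∈ U, then check whether U ∩ (A ∖ {x}) ≠ ∅ for every such U.
  x = γ: opens ∋ x are {γ, δ, ε}; each meets A ∖ {γ}, so x IS a limit point.
  x = δ: opens ∋ x are {δ, ε}, {γ, δ, ε}; each meets A ∖ {δ}, so x IS a limit point.
  x = ε: open {ε} ∋ x has {ε} ∩ (A ∖ {ε}) = ∅, so x is NOT a limit point.
Collecting: A' = {γ, δ}.


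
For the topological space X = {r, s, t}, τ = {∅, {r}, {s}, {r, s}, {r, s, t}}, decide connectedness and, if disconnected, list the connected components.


(X, τ) is connected.

Find clopen sets (U ∈ τ with X ∖ U ∈ τ):
  U = ∅, X ∖ U = {r, s, t} — both open, so U is clopen.
  U = {r, s, t}, X ∖ U = ∅ — both open, so U is clopen.
Only trivial clopens (∅ and X) exist, so (X, τ) is connected.
Compute connected components by grouping points that agree on all clopens:
  component: {r, s, t}


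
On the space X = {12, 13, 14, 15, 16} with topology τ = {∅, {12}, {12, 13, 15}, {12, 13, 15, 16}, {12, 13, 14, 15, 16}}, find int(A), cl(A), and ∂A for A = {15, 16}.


int(A) = ∅, cl(A) = {13, 14, 15, 16}, ∂A = {13, 14, 15, 16}.

Closed sets in (X, τ) are complements of opens:
  closed(X, τ) = {∅, {14}, {14, 16}, {13, 14, 15, 16}, {12, 13, 14, 15, 16}}.
int(A) = ⋃ {U ∈ τ : U ⊆ A}. Opens contained in A: ∅.
Taking the union of these: int(A) = ∅.
cl(A) = ⋂ {C closed : A ⊆ C}. Closed sets containing A: {13, 14, 15, 16}, {12, 13, 14, 15, 16}.
Intersecting these: cl(A) = {13, 14, 15, 16}.
∂A = cl(A) ∖ int(A) = {13, 14, 15, 16} ∖ ∅ = {13, 14, 15, 16}.


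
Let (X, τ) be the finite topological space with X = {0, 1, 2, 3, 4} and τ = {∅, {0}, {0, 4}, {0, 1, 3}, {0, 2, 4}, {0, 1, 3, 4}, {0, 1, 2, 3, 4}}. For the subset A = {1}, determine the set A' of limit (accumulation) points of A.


A' = {3}

For each x ∈ X, list the open sets U ∈ τ with x ∈ U, then check whether U ∩ (A ∖ {x}) ≠ ∅ for every such U.
  x = 0: open {0} ∋ x has {0} ∩ (A ∖ {0}) = ∅, so x is NOT a limit point.
  x = 1: open {0, 1, 3} ∋ x has {0, 1, 3} ∩ (A ∖ {1}) = ∅, so x is NOT a limit point.
  x = 2: open {0, 2, 4} ∋ x has {0, 2, 4} ∩ (A ∖ {2}) = ∅, so x is NOT a limit point.
  x = 3: opens ∋ x are {0, 1, 3}, {0, 1, 3, 4}, {0, 1, 2, 3, 4}; each meets A ∖ {3}, so x IS a limit point.
  x = 4: open {0, 4} ∋ x has {0, 4} ∩ (A ∖ {4}) = ∅, so x is NOT a limit point.
Collecting: A' = {3}.


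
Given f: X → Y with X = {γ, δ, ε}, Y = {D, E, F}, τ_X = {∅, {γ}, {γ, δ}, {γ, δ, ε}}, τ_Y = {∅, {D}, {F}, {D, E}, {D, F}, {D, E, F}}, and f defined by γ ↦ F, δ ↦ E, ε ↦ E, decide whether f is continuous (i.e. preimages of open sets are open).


f is NOT continuous.

Compute f^{-1}(U) for each U ∈ τ_Y:
  U = ∅: f^{-1}(U) = ∅ ∈ τ_X ✓.
  U = {D}: f^{-1}(U) = ∅ ∈ τ_X ✓.
  U = {F}: f^{-1}(U) = {γ} ∈ τ_X ✓.
  U = {D, E}: f^{-1}(U) = {δ, ε} ∉ τ_X ✗.
  U = {D, F}: f^{-1}(U) = {γ} ∈ τ_X ✓.
  U = {D, E, F}: f^{-1}(U) = {γ, δ, ε} ∈ τ_X ✓.
Found U = {D, E} with f^{-1}(U) = {δ, ε} not in τ_X. Therefore f is NOT continuous.


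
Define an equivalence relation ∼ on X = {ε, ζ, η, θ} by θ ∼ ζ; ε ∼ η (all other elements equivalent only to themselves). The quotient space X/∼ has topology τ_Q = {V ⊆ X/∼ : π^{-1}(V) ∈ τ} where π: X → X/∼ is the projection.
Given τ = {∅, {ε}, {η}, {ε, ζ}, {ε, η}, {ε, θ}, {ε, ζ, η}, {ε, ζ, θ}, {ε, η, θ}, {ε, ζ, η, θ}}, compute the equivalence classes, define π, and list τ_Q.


X/∼ = {[ε=η], [ζ=θ]}; |τ_Q| = 3.

Equivalence classes: [ε=η], [ζ=θ].
Quotient map π: X → X/∼ sends ε ↦ [ε=η], ζ ↦ [ζ=θ], η ↦ [ε=η], θ ↦ [ζ=θ].
For each subset V ⊆ X/∼, compute π^{-1}(V) ⊆ X and check whether π^{-1}(V) ∈ τ. V is open in τ_Q iff π^{-1}(V) ∈ τ.
  V = {}: π^{-1}(V) = ∅ ∈ τ ✓.
  V = {[ε=η]}: π^{-1}(V) = {ε, η} ∈ τ ✓.
  V = {[ζ=θ]}: π^{-1}(V) = {ζ, θ} ∉ τ ✗.
  V = {[ε=η], [ζ=θ]}: π^{-1}(V) = {ε, ζ, η, θ} ∈ τ ✓.
Open sets in the quotient: τ_Q = {{}, {[ε=η]}, {[ε=η], [ζ=θ]}} (3 elements).


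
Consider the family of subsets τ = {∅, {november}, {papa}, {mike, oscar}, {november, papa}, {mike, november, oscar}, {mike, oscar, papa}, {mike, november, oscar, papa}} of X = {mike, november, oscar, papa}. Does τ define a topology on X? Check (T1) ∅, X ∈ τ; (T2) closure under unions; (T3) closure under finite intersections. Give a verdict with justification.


τ IS a topology on X.

Axiom (T1): ∅ ∈ τ? Yes; X ∈ τ? Yes.
Axiom (T2/T3): check pairwise unions and intersections of members of τ.
All pairwise intersections and unions checked — each lies in τ. Therefore τ satisfies (T1), (T2), (T3): it IS a topology on X.


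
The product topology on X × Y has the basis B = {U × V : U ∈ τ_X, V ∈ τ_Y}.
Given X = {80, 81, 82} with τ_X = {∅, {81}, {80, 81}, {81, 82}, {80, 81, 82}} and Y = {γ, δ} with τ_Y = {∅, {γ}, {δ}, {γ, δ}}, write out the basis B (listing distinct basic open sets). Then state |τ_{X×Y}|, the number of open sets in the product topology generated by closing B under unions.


Basis B = {∅ × ∅, {81} × {γ}, {81} × {δ}, {80, 81} × {γ}, {80, 81} × {δ}, {81} × {γ, δ}, {81, 82} × {γ}, {81, 82} × {δ}, {80, 81, 82} × {γ}, {80, 81, 82} × {δ}, {80, 81} × {γ, δ}, {81, 82} × {γ, δ}, {80, 81, 82} × {γ, δ}}; |τ_{X×Y}| = 25.

Enumerate products U × V with U ∈ τ_X, V ∈ τ_Y (deduplicated):
  ∅ × ∅ = {} (∅)
  {81} × {γ} = {(81,γ)}
  {81} × {δ} = {(81,δ)}
  {80, 81} × {γ} = {(80,γ), (81,γ)}
  {80, 81} × {δ} = {(80,δ), (81,δ)}
  {81} × {γ, δ} = {(81,γ), (81,δ)}
  {81, 82} × {γ} = {(81,γ), (82,γ)}
  {81, 82} × {δ} = {(81,δ), (82,δ)}
  {80, 81, 82} × {γ} = {(80,γ), (81,γ), (82,γ)}
  {80, 81, 82} × {δ} = {(80,δ), (81,δ), (82,δ)}
  {80, 81} × {γ, δ} = {(80,γ), (80,δ), (81,γ), (81,δ)}
  {81, 82} × {γ, δ} = {(81,γ), (81,δ), (82,γ), (82,δ)}
  {80, 81, 82} × {γ, δ} = {(80,γ), (80,δ), (81,γ), (81,δ), (82,γ), (82,δ)}
These 13 distinct sets form the basis B.
Close under arbitrary unions to get τ_{X×Y}; counting gives |τ_{X×Y}| = 25.


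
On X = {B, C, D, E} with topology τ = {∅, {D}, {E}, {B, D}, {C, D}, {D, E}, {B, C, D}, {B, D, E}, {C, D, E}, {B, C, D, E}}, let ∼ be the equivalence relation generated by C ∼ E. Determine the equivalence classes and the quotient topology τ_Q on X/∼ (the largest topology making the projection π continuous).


X/∼ = {[B], [C=E], [D]}; |τ_Q| = 5.

Equivalence classes: [B], [C=E], [D].
Quotient map π: X → X/∼ sends B ↦ [B], C ↦ [C=E], D ↦ [D], E ↦ [C=E].
For each subset V ⊆ X/∼, compute π^{-1}(V) ⊆ X and check whether π^{-1}(V) ∈ τ. V is open in τ_Q iff π^{-1}(V) ∈ τ.
  V = {}: π^{-1}(V) = ∅ ∈ τ ✓.
  V = {[B]}: π^{-1}(V) = {B} ∉ τ ✗.
  V = {[C=E]}: π^{-1}(V) = {C, E} ∉ τ ✗.
  V = {[B], [C=E]}: π^{-1}(V) = {B, C, E} ∉ τ ✗.
  V = {[D]}: π^{-1}(V) = {D} ∈ τ ✓.
  V = {[B], [D]}: π^{-1}(V) = {B, D} ∈ τ ✓.
  V = {[C=E], [D]}: π^{-1}(V) = {C, D, E} ∈ τ ✓.
  V = {[B], [C=E], [D]}: π^{-1}(V) = {B, C, D, E} ∈ τ ✓.
Open sets in the quotient: τ_Q = {{}, {[D]}, {[B], [D]}, {[C=E], [D]}, {[B], [C=E], [D]}} (5 elements).


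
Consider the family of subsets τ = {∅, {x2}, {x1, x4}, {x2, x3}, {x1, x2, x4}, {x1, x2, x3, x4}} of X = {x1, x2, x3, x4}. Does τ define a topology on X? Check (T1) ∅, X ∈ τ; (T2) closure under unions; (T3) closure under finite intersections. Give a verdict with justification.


τ IS a topology on X.

Axiom (T1): ∅ ∈ τ? Yes; X ∈ τ? Yes.
Axiom (T2/T3): check pairwise unions and intersections of members of τ.
All pairwise intersections and unions checked — each lies in τ. Therefore τ satisfies (T1), (T2), (T3): it IS a topology on X.


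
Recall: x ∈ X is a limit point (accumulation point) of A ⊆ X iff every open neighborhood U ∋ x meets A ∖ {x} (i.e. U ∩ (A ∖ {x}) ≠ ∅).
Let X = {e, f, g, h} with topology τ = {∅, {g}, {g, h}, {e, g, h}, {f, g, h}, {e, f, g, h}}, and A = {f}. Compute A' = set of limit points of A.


A' = ∅

For each x ∈ X, list the open sets U ∈ τ with x ∈ U, then check whether U ∩ (A ∖ {x}) ≠ ∅ for every such U.
  x = e: open {e, g, h} ∋ x has {e, g, h} ∩ (A ∖ {e}) = ∅, so x is NOT a limit point.
  x = f: open {f, g, h} ∋ x has {f, g, h} ∩ (A ∖ {f}) = ∅, so x is NOT a limit point.
  x = g: open {g} ∋ x has {g} ∩ (A ∖ {g}) = ∅, so x is NOT a limit point.
  x = h: open {g, h} ∋ x has {g, h} ∩ (A ∖ {h}) = ∅, so x is NOT a limit point.
Collecting: A' = ∅.


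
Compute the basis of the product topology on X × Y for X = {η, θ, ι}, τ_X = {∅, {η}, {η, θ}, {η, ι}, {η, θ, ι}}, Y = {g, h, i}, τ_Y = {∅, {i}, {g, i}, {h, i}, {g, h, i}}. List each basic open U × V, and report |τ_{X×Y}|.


Basis B = {∅ × ∅, {η} × {i}, {η} × {g, i}, {η} × {h, i}, {η, θ} × {i}, {η, ι} × {i}, {η} × {g, h, i}, {η, θ, ι} × {i}, {η, θ} × {g, i}, {η, ι} × {g, i}, {η, θ} × {h, i}, {η, ι} × {h, i}, {η, θ} × {g, h, i}, {η, ι} × {g, h, i}, {η, θ, ι} × {g, i}, {η, θ, ι} × {h, i}, {η, θ, ι} × {g, h, i}}; |τ_{X×Y}| = 48.

Enumerate products U × V with U ∈ τ_X, V ∈ τ_Y (deduplicated):
  ∅ × ∅ = {} (∅)
  {η} × {i} = {(η,i)}
  {η} × {g, i} = {(η,g), (η,i)}
  {η} × {h, i} = {(η,h), (η,i)}
  {η, θ} × {i} = {(η,i), (θ,i)}
  {η, ι} × {i} = {(η,i), (ι,i)}
  {η} × {g, h, i} = {(η,g), (η,h), (η,i)}
  {η, θ, ι} × {i} = {(η,i), (θ,i), (ι,i)}
  {η, θ} × {g, i} = {(η,g), (η,i), (θ,g), (θ,i)}
  {η, ι} × {g, i} = {(η,g), (η,i), (ι,g), (ι,i)}
  {η, θ} × {h, i} = {(η,h), (η,i), (θ,h), (θ,i)}
  {η, ι} × {h, i} = {(η,h), (η,i), (ι,h), (ι,i)}
  {η, θ} × {g, h, i} = {(η,g), (η,h), (η,i), (θ,g), (θ,h), (θ,i)}
  {η, ι} × {g, h, i} = {(η,g), (η,h), (η,i), (ι,g), (ι,h), (ι,i)}
  {η, θ, ι} × {g, i} = {(η,g), (η,i), (θ,g), (θ,i), (ι,g), (ι,i)}
  {η, θ, ι} × {h, i} = {(η,h), (η,i), (θ,h), (θ,i), (ι,h), (ι,i)}
  {η, θ, ι} × {g, h, i} = {(η,g), (η,h), (η,i), (θ,g), (θ,h), (θ,i), (ι,g), (ι,h), (ι,i)}
These 17 distinct sets form the basis B.
Close under arbitrary unions to get τ_{X×Y}; counting gives |τ_{X×Y}| = 48.


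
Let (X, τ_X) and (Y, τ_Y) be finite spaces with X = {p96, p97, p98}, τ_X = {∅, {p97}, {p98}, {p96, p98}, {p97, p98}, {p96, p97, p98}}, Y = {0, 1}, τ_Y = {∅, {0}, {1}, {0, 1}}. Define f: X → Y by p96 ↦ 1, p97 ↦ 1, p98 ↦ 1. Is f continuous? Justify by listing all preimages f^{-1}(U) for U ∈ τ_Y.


f IS continuous.

Compute f^{-1}(U) for each U ∈ τ_Y:
  U = ∅: f^{-1}(U) = ∅ ∈ τ_X ✓.
  U = {0}: f^{-1}(U) = ∅ ∈ τ_X ✓.
  U = {1}: f^{-1}(U) = {p96, p97, p98} ∈ τ_X ✓.
  U = {0, 1}: f^{-1}(U) = {p96, p97, p98} ∈ τ_X ✓.
Every preimage lies in τ_X, so f IS continuous.


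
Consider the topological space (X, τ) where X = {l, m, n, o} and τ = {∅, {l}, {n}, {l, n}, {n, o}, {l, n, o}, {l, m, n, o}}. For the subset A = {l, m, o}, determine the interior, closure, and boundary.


int(A) = {l}, cl(A) = {l, m, o}, ∂A = {m, o}.

Closed sets in (X, τ) are complements of opens:
  closed(X, τ) = {∅, {m}, {l, m}, {m, o}, {l, m, o}, {m, n, o}, {l, m, n, o}}.
int(A) = ⋃ {U ∈ τ : U ⊆ A}. Opens contained in A: ∅, {l}.
Taking the union of these: int(A) = {l}.
cl(A) = ⋂ {C closed : A ⊆ C}. Closed sets containing A: {l, m, o}, {l, m, n, o}.
Intersecting these: cl(A) = {l, m, o}.
∂A = cl(A) ∖ int(A) = {l, m, o} ∖ {l} = {m, o}.


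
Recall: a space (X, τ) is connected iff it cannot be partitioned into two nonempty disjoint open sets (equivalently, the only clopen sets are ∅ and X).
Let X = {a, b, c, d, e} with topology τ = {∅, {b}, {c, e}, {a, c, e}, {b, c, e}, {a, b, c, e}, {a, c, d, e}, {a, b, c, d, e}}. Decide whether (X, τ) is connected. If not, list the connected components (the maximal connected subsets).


(X, τ) is disconnected; components = [{b}, {a, c, d, e}].

Find clopen sets (U ∈ τ with X ∖ U ∈ τ):
  U = ∅, X ∖ U = {a, b, c, d, e} — both open, so U is clopen.
  U = {b}, X ∖ U = {a, c, d, e} — both open, so U is clopen.
  U = {a, c, d, e}, X ∖ U = {b} — both open, so U is clopen.
  U = {a, b, c, d, e}, X ∖ U = ∅ — both open, so U is clopen.
Nontrivial clopen(s) exist: e.g. {b}. So (X, τ) is disconnected.
Compute connected components by grouping points that agree on all clopens:
  component: {b}
  component: {a, c, d, e}


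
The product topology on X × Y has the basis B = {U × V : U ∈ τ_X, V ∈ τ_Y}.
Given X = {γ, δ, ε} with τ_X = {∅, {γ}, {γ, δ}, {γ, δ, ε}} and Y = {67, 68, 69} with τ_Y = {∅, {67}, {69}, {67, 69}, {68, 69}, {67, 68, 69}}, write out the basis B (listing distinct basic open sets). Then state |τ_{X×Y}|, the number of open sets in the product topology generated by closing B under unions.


Basis B = {∅ × ∅, {γ} × {67}, {γ} × {69}, {γ} × {67, 69}, {γ, δ} × {67}, {γ} × {68, 69}, {γ, δ} × {69}, {γ} × {67, 68, 69}, {γ, δ, ε} × {67}, {γ, δ, ε} × {69}, {γ, δ} × {67, 69}, {γ, δ} × {68, 69}, {γ, δ} × {67, 68, 69}, {γ, δ, ε} × {67, 69}, {γ, δ, ε} × {68, 69}, {γ, δ, ε} × {67, 68, 69}}; |τ_{X×Y}| = 40.

Enumerate products U × V with U ∈ τ_X, V ∈ τ_Y (deduplicated):
  ∅ × ∅ = {} (∅)
  {γ} × {67} = {(γ,67)}
  {γ} × {69} = {(γ,69)}
  {γ} × {67, 69} = {(γ,67), (γ,69)}
  {γ, δ} × {67} = {(γ,67), (δ,67)}
  {γ} × {68, 69} = {(γ,68), (γ,69)}
  {γ, δ} × {69} = {(γ,69), (δ,69)}
  {γ} × {67, 68, 69} = {(γ,67), (γ,68), (γ,69)}
  {γ, δ, ε} × {67} = {(γ,67), (δ,67), (ε,67)}
  {γ, δ, ε} × {69} = {(γ,69), (δ,69), (ε,69)}
  {γ, δ} × {67, 69} = {(γ,67), (γ,69), (δ,67), (δ,69)}
  {γ, δ} × {68, 69} = {(γ,68), (γ,69), (δ,68), (δ,69)}
  {γ, δ} × {67, 68, 69} = {(γ,67), (γ,68), (γ,69), (δ,67), (δ,68), (δ,69)}
  {γ, δ, ε} × {67, 69} = {(γ,67), (γ,69), (δ,67), (δ,69), (ε,67), (ε,69)}
  {γ, δ, ε} × {68, 69} = {(γ,68), (γ,69), (δ,68), (δ,69), (ε,68), (ε,69)}
  {γ, δ, ε} × {67, 68, 69} = {(γ,67), (γ,68), (γ,69), (δ,67), (δ,68), (δ,69), (ε,67), (ε,68), (ε,69)}
These 16 distinct sets form the basis B.
Close under arbitrary unions to get τ_{X×Y}; counting gives |τ_{X×Y}| = 40.


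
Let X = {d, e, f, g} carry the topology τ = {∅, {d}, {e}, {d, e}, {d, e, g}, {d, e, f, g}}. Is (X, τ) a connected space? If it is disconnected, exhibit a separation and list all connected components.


(X, τ) is connected.

Find clopen sets (U ∈ τ with X ∖ U ∈ τ):
  U = ∅, X ∖ U = {d, e, f, g} — both open, so U is clopen.
  U = {d, e, f, g}, X ∖ U = ∅ — both open, so U is clopen.
Only trivial clopens (∅ and X) exist, so (X, τ) is connected.
Compute connected components by grouping points that agree on all clopens:
  component: {d, e, f, g}


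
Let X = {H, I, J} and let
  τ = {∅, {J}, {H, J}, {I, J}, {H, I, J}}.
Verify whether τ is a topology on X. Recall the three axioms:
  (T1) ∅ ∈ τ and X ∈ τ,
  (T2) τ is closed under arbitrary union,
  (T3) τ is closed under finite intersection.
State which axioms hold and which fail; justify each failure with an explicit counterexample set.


τ IS a topology on X.

Axiom (T1): ∅ ∈ τ? Yes; X ∈ τ? Yes.
Axiom (T2/T3): check pairwise unions and intersections of members of τ.
All pairwise intersections and unions checked — each lies in τ. Therefore τ satisfies (T1), (T2), (T3): it IS a topology on X.


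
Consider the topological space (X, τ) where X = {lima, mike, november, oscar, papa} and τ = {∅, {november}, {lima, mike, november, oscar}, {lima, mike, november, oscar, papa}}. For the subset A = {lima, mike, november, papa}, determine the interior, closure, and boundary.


int(A) = {november}, cl(A) = {lima, mike, november, oscar, papa}, ∂A = {lima, mike, oscar, papa}.

Closed sets in (X, τ) are complements of opens:
  closed(X, τ) = {∅, {papa}, {lima, mike, oscar, papa}, {lima, mike, november, oscar, papa}}.
int(A) = ⋃ {U ∈ τ : U ⊆ A}. Opens contained in A: ∅, {november}.
Taking the union of these: int(A) = {november}.
cl(A) = ⋂ {C closed : A ⊆ C}. Closed sets containing A: {lima, mike, november, oscar, papa}.
Intersecting these: cl(A) = {lima, mike, november, oscar, papa}.
∂A = cl(A) ∖ int(A) = {lima, mike, november, oscar, papa} ∖ {november} = {lima, mike, oscar, papa}.


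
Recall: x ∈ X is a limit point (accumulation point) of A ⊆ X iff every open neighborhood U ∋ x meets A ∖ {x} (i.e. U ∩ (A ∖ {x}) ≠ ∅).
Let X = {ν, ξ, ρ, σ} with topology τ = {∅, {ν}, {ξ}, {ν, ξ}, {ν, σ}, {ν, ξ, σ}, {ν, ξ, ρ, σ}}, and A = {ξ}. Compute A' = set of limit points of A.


A' = {ρ}

For each x ∈ X, list the open sets U ∈ τ with x ∈ U, then check whether U ∩ (A ∖ {x}) ≠ ∅ for every such U.
  x = ν: open {ν} ∋ x has {ν} ∩ (A ∖ {ν}) = ∅, so x is NOT a limit point.
  x = ξ: open {ξ} ∋ x has {ξ} ∩ (A ∖ {ξ}) = ∅, so x is NOT a limit point.
  x = ρ: opens ∋ x are {ν, ξ, ρ, σ}; each meets A ∖ {ρ}, so x IS a limit point.
  x = σ: open {ν, σ} ∋ x has {ν, σ} ∩ (A ∖ {σ}) = ∅, so x is NOT a limit point.
Collecting: A' = {ρ}.


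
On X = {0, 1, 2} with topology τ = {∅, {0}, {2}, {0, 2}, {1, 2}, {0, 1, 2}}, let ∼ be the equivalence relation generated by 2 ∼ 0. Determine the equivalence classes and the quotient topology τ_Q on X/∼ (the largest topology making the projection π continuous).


X/∼ = {[0=2], [1]}; |τ_Q| = 3.

Equivalence classes: [0=2], [1].
Quotient map π: X → X/∼ sends 0 ↦ [0=2], 1 ↦ [1], 2 ↦ [0=2].
For each subset V ⊆ X/∼, compute π^{-1}(V) ⊆ X and check whether π^{-1}(V) ∈ τ. V is open in τ_Q iff π^{-1}(V) ∈ τ.
  V = {}: π^{-1}(V) = ∅ ∈ τ ✓.
  V = {[0=2]}: π^{-1}(V) = {0, 2} ∈ τ ✓.
  V = {[1]}: π^{-1}(V) = {1} ∉ τ ✗.
  V = {[0=2], [1]}: π^{-1}(V) = {0, 1, 2} ∈ τ ✓.
Open sets in the quotient: τ_Q = {{}, {[0=2]}, {[0=2], [1]}} (3 elements).


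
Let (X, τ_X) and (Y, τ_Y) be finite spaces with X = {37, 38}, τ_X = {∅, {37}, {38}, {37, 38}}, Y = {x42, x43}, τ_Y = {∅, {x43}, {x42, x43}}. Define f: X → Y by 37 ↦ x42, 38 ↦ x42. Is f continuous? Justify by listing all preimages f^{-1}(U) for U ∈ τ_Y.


f IS continuous.

Compute f^{-1}(U) for each U ∈ τ_Y:
  U = ∅: f^{-1}(U) = ∅ ∈ τ_X ✓.
  U = {x43}: f^{-1}(U) = ∅ ∈ τ_X ✓.
  U = {x42, x43}: f^{-1}(U) = {37, 38} ∈ τ_X ✓.
Every preimage lies in τ_X, so f IS continuous.


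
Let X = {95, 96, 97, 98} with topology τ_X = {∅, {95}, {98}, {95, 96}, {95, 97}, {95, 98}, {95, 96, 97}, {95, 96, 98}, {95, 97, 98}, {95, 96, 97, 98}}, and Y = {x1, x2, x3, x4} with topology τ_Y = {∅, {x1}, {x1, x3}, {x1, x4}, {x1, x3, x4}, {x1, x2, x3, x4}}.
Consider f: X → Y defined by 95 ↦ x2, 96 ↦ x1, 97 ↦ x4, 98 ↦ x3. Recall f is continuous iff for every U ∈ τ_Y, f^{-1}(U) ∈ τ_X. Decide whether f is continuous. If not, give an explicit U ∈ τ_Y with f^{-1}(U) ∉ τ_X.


f is NOT continuous.

Compute f^{-1}(U) for each U ∈ τ_Y:
  U = ∅: f^{-1}(U) = ∅ ∈ τ_X ✓.
  U = {x1}: f^{-1}(U) = {96} ∉ τ_X ✗.
  U = {x1, x3}: f^{-1}(U) = {96, 98} ∉ τ_X ✗.
  U = {x1, x4}: f^{-1}(U) = {96, 97} ∉ τ_X ✗.
  U = {x1, x3, x4}: f^{-1}(U) = {96, 97, 98} ∉ τ_X ✗.
  U = {x1, x2, x3, x4}: f^{-1}(U) = {95, 96, 97, 98} ∈ τ_X ✓.
Found U = {x1} with f^{-1}(U) = {96} not in τ_X. Therefore f is NOT continuous.


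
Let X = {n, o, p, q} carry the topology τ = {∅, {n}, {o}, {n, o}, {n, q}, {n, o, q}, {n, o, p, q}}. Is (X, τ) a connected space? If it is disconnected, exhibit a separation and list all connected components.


(X, τ) is connected.

Find clopen sets (U ∈ τ with X ∖ U ∈ τ):
  U = ∅, X ∖ U = {n, o, p, q} — both open, so U is clopen.
  U = {n, o, p, q}, X ∖ U = ∅ — both open, so U is clopen.
Only trivial clopens (∅ and X) exist, so (X, τ) is connected.
Compute connected components by grouping points that agree on all clopens:
  component: {n, o, p, q}


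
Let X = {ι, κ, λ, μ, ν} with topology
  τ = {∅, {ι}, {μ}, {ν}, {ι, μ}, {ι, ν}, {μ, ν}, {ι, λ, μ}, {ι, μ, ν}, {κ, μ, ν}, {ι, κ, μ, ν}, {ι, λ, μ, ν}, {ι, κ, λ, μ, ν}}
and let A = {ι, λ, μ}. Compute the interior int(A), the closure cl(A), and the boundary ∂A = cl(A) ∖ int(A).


int(A) = {ι, λ, μ}, cl(A) = {ι, κ, λ, μ}, ∂A = {κ}.

Closed sets in (X, τ) are complements of opens:
  closed(X, τ) = {∅, {κ}, {λ}, {ι, λ}, {κ, λ}, {κ, ν}, {ι, κ, λ}, {κ, λ, μ}, {κ, λ, ν}, {ι, κ, λ, μ}, {ι, κ, λ, ν}, {κ, λ, μ, ν}, {ι, κ, λ, μ, ν}}.
int(A) = ⋃ {U ∈ τ : U ⊆ A}. Opens contained in A: ∅, {ι}, {μ}, {ι, μ}, {ι, λ, μ}.
Taking the union of these: int(A) = {ι, λ, μ}.
cl(A) = ⋂ {C closed : A ⊆ C}. Closed sets containing A: {ι, κ, λ, μ}, {ι, κ, λ, μ, ν}.
Intersecting these: cl(A) = {ι, κ, λ, μ}.
∂A = cl(A) ∖ int(A) = {ι, κ, λ, μ} ∖ {ι, λ, μ} = {κ}.


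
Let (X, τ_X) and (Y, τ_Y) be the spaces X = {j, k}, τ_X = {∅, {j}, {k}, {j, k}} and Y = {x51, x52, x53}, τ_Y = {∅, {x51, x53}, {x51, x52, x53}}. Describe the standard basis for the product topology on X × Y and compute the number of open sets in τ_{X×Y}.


Basis B = {∅ × ∅, {j} × {x51, x53}, {k} × {x51, x53}, {j} × {x51, x52, x53}, {k} × {x51, x52, x53}, {j, k} × {x51, x53}, {j, k} × {x51, x52, x53}}; |τ_{X×Y}| = 9.

Enumerate products U × V with U ∈ τ_X, V ∈ τ_Y (deduplicated):
  ∅ × ∅ = {} (∅)
  {j} × {x51, x53} = {(j,x51), (j,x53)}
  {k} × {x51, x53} = {(k,x51), (k,x53)}
  {j} × {x51, x52, x53} = {(j,x51), (j,x52), (j,x53)}
  {k} × {x51, x52, x53} = {(k,x51), (k,x52), (k,x53)}
  {j, k} × {x51, x53} = {(j,x51), (j,x53), (k,x51), (k,x53)}
  {j, k} × {x51, x52, x53} = {(j,x51), (j,x52), (j,x53), (k,x51), (k,x52), (k,x53)}
These 7 distinct sets form the basis B.
Close under arbitrary unions to get τ_{X×Y}; counting gives |τ_{X×Y}| = 9.


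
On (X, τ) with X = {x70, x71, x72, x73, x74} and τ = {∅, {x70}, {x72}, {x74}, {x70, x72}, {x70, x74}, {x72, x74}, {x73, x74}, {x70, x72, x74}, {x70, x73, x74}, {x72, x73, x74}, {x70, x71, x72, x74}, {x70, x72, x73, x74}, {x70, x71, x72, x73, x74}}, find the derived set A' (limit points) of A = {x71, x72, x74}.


A' = {x71, x73}

For each x ∈ X, list the open sets U ∈ τ with x ∈ U, then check whether U ∩ (A ∖ {x}) ≠ ∅ for every such U.
  x = x70: open {x70} ∋ x has {x70} ∩ (A ∖ {x70}) = ∅, so x is NOT a limit point.
  x = x71: opens ∋ x are {x70, x71, x72, x74}, {x70, x71, x72, x73, x74}; each meets A ∖ {x71}, so x IS a limit point.
  x = x72: open {x72} ∋ x has {x72} ∩ (A ∖ {x72}) = ∅, so x is NOT a limit point.
  x = x73: opens ∋ x are {x73, x74}, {x70, x73, x74}, {x72, x73, x74}, {x70, x72, x73, x74}, {x70, x71, x72, x73, x74}; each meets A ∖ {x73}, so x IS a limit point.
  x = x74: open {x74} ∋ x has {x74} ∩ (A ∖ {x74}) = ∅, so x is NOT a limit point.
Collecting: A' = {x71, x73}.


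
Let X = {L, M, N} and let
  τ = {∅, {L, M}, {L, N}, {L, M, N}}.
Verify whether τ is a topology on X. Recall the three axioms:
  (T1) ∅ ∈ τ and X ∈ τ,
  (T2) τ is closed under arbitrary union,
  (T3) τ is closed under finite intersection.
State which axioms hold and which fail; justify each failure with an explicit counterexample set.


τ is NOT a topology on X.

Axiom (T1): ∅ ∈ τ? Yes; X ∈ τ? Yes.
Axiom (T2/T3): check pairwise unions and intersections of members of τ.
Counterexample for (T3): {L, M} ∩ {L, N} = {L} ∉ τ. Therefore τ is NOT a topology.


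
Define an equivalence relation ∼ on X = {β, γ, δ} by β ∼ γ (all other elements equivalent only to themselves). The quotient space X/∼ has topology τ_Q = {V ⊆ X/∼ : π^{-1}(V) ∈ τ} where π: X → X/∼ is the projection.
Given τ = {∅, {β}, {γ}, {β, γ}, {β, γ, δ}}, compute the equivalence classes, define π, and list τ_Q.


X/∼ = {[β=γ], [δ]}; |τ_Q| = 3.

Equivalence classes: [β=γ], [δ].
Quotient map π: X → X/∼ sends β ↦ [β=γ], γ ↦ [β=γ], δ ↦ [δ].
For each subset V ⊆ X/∼, compute π^{-1}(V) ⊆ X and check whether π^{-1}(V) ∈ τ. V is open in τ_Q iff π^{-1}(V) ∈ τ.
  V = {}: π^{-1}(V) = ∅ ∈ τ ✓.
  V = {[β=γ]}: π^{-1}(V) = {β, γ} ∈ τ ✓.
  V = {[δ]}: π^{-1}(V) = {δ} ∉ τ ✗.
  V = {[β=γ], [δ]}: π^{-1}(V) = {β, γ, δ} ∈ τ ✓.
Open sets in the quotient: τ_Q = {{}, {[β=γ]}, {[β=γ], [δ]}} (3 elements).


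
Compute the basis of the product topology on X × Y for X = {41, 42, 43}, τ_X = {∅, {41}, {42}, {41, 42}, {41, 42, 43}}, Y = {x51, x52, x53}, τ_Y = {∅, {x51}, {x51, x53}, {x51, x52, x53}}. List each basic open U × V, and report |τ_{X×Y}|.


Basis B = {∅ × ∅, {41} × {x51}, {42} × {x51}, {41} × {x51, x53}, {41, 42} × {x51}, {42} × {x51, x53}, {41} × {x51, x52, x53}, {41, 42, 43} × {x51}, {42} × {x51, x52, x53}, {41, 42} × {x51, x53}, {41, 42} × {x51, x52, x53}, {41, 42, 43} × {x51, x53}, {41, 42, 43} × {x51, x52, x53}}; |τ_{X×Y}| = 30.

Enumerate products U × V with U ∈ τ_X, V ∈ τ_Y (deduplicated):
  ∅ × ∅ = {} (∅)
  {41} × {x51} = {(41,x51)}
  {42} × {x51} = {(42,x51)}
  {41} × {x51, x53} = {(41,x51), (41,x53)}
  {41, 42} × {x51} = {(41,x51), (42,x51)}
  {42} × {x51, x53} = {(42,x51), (42,x53)}
  {41} × {x51, x52, x53} = {(41,x51), (41,x52), (41,x53)}
  {41, 42, 43} × {x51} = {(41,x51), (42,x51), (43,x51)}
  {42} × {x51, x52, x53} = {(42,x51), (42,x52), (42,x53)}
  {41, 42} × {x51, x53} = {(41,x51), (41,x53), (42,x51), (42,x53)}
  {41, 42} × {x51, x52, x53} = {(41,x51), (41,x52), (41,x53), (42,x51), (42,x52), (42,x53)}
  {41, 42, 43} × {x51, x53} = {(41,x51), (41,x53), (42,x51), (42,x53), (43,x51), (43,x53)}
  {41, 42, 43} × {x51, x52, x53} = {(41,x51), (41,x52), (41,x53), (42,x51), (42,x52), (42,x53), (43,x51), (43,x52), (43,x53)}
These 13 distinct sets form the basis B.
Close under arbitrary unions to get τ_{X×Y}; counting gives |τ_{X×Y}| = 30.


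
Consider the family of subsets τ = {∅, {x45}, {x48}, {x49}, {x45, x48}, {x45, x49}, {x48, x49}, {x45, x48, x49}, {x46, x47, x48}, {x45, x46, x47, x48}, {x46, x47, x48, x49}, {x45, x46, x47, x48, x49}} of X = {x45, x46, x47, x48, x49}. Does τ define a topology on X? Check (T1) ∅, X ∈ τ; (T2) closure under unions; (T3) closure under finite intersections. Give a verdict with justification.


τ IS a topology on X.

Axiom (T1): ∅ ∈ τ? Yes; X ∈ τ? Yes.
Axiom (T2/T3): check pairwise unions and intersections of members of τ.
All pairwise intersections and unions checked — each lies in τ. Therefore τ satisfies (T1), (T2), (T3): it IS a topology on X.


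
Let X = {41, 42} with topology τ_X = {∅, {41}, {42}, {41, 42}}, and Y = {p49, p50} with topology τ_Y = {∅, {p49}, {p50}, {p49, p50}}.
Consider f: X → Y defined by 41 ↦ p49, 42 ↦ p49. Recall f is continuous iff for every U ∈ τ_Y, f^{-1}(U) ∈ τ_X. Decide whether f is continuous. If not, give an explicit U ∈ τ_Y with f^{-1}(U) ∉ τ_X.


f IS continuous.

Compute f^{-1}(U) for each U ∈ τ_Y:
  U = ∅: f^{-1}(U) = ∅ ∈ τ_X ✓.
  U = {p49}: f^{-1}(U) = {41, 42} ∈ τ_X ✓.
  U = {p50}: f^{-1}(U) = ∅ ∈ τ_X ✓.
  U = {p49, p50}: f^{-1}(U) = {41, 42} ∈ τ_X ✓.
Every preimage lies in τ_X, so f IS continuous.


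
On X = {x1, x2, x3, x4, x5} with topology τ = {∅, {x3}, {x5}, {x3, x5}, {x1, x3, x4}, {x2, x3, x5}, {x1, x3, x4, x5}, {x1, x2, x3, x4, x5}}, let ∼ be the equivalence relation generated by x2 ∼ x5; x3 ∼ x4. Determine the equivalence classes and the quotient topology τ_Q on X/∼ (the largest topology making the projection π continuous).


X/∼ = {[x1], [x2=x5], [x3=x4]}; |τ_Q| = 3.

Equivalence classes: [x1], [x2=x5], [x3=x4].
Quotient map π: X → X/∼ sends x1 ↦ [x1], x2 ↦ [x2=x5], x3 ↦ [x3=x4], x4 ↦ [x3=x4], x5 ↦ [x2=x5].
For each subset V ⊆ X/∼, compute π^{-1}(V) ⊆ X and check whether π^{-1}(V) ∈ τ. V is open in τ_Q iff π^{-1}(V) ∈ τ.
  V = {}: π^{-1}(V) = ∅ ∈ τ ✓.
  V = {[x1]}: π^{-1}(V) = {x1} ∉ τ ✗.
  V = {[x2=x5]}: π^{-1}(V) = {x2, x5} ∉ τ ✗.
  V = {[x1], [x2=x5]}: π^{-1}(V) = {x1, x2, x5} ∉ τ ✗.
  V = {[x3=x4]}: π^{-1}(V) = {x3, x4} ∉ τ ✗.
  V = {[x1], [x3=x4]}: π^{-1}(V) = {x1, x3, x4} ∈ τ ✓.
  V = {[x2=x5], [x3=x4]}: π^{-1}(V) = {x2, x3, x4, x5} ∉ τ ✗.
  V = {[x1], [x2=x5], [x3=x4]}: π^{-1}(V) = {x1, x2, x3, x4, x5} ∈ τ ✓.
Open sets in the quotient: τ_Q = {{}, {[x1], [x3=x4]}, {[x1], [x2=x5], [x3=x4]}} (3 elements).


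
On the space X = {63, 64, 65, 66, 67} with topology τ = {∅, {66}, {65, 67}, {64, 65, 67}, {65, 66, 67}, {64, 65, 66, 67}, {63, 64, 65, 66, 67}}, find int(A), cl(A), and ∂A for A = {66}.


int(A) = {66}, cl(A) = {63, 66}, ∂A = {63}.

Closed sets in (X, τ) are complements of opens:
  closed(X, τ) = {∅, {63}, {63, 64}, {63, 66}, {63, 64, 66}, {63, 64, 65, 67}, {63, 64, 65, 66, 67}}.
int(A) = ⋃ {U ∈ τ : U ⊆ A}. Opens contained in A: ∅, {66}.
Taking the union of these: int(A) = {66}.
cl(A) = ⋂ {C closed : A ⊆ C}. Closed sets containing A: {63, 66}, {63, 64, 66}, {63, 64, 65, 66, 67}.
Intersecting these: cl(A) = {63, 66}.
∂A = cl(A) ∖ int(A) = {63, 66} ∖ {66} = {63}.


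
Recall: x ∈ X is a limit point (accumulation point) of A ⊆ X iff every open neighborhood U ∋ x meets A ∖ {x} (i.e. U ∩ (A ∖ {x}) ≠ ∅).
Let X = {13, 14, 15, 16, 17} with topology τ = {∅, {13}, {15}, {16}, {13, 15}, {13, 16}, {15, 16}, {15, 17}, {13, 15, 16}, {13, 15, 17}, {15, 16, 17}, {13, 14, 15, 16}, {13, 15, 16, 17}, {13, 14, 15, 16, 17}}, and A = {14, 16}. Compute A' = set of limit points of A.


A' = {14}

For each x ∈ X, list the open sets U ∈ τ with x ∈ U, then check whether U ∩ (A ∖ {x}) ≠ ∅ for every such U.
  x = 13: open {13} ∋ x has {13} ∩ (A ∖ {13}) = ∅, so x is NOT a limit point.
  x = 14: opens ∋ x are {13, 14, 15, 16}, {13, 14, 15, 16, 17}; each meets A ∖ {14}, so x IS a limit point.
  x = 15: open {15} ∋ x has {15} ∩ (A ∖ {15}) = ∅, so x is NOT a limit point.
  x = 16: open {16} ∋ x has {16} ∩ (A ∖ {16}) = ∅, so x is NOT a limit point.
  x = 17: open {15, 17} ∋ x has {15, 17} ∩ (A ∖ {17}) = ∅, so x is NOT a limit point.
Collecting: A' = {14}.


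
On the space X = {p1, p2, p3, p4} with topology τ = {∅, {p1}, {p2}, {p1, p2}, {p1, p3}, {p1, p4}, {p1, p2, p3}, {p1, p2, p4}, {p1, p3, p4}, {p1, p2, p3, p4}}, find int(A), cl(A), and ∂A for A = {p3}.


int(A) = ∅, cl(A) = {p3}, ∂A = {p3}.

Closed sets in (X, τ) are complements of opens:
  closed(X, τ) = {∅, {p2}, {p3}, {p4}, {p2, p3}, {p2, p4}, {p3, p4}, {p1, p3, p4}, {p2, p3, p4}, {p1, p2, p3, p4}}.
int(A) = ⋃ {U ∈ τ : U ⊆ A}. Opens contained in A: ∅.
Taking the union of these: int(A) = ∅.
cl(A) = ⋂ {C closed : A ⊆ C}. Closed sets containing A: {p3}, {p2, p3}, {p3, p4}, {p1, p3, p4}, {p2, p3, p4}, {p1, p2, p3, p4}.
Intersecting these: cl(A) = {p3}.
∂A = cl(A) ∖ int(A) = {p3} ∖ ∅ = {p3}.


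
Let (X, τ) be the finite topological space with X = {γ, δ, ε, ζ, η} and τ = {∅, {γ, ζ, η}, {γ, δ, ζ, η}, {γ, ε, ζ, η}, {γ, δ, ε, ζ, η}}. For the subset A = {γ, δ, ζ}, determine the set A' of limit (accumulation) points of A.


A' = {γ, δ, ε, ζ, η}

For each x ∈ X, list the open sets U ∈ τ with x ∈ U, then check whether U ∩ (A ∖ {x}) ≠ ∅ for every such U.
  x = γ: opens ∋ x are {γ, ζ, η}, {γ, δ, ζ, η}, {γ, ε, ζ, η}, {γ, δ, ε, ζ, η}; each meets A ∖ {γ}, so x IS a limit point.
  x = δ: opens ∋ x are {γ, δ, ζ, η}, {γ, δ, ε, ζ, η}; each meets A ∖ {δ}, so x IS a limit point.
  x = ε: opens ∋ x are {γ, ε, ζ, η}, {γ, δ, ε, ζ, η}; each meets A ∖ {ε}, so x IS a limit point.
  x = ζ: opens ∋ x are {γ, ζ, η}, {γ, δ, ζ, η}, {γ, ε, ζ, η}, {γ, δ, ε, ζ, η}; each meets A ∖ {ζ}, so x IS a limit point.
  x = η: opens ∋ x are {γ, ζ, η}, {γ, δ, ζ, η}, {γ, ε, ζ, η}, {γ, δ, ε, ζ, η}; each meets A ∖ {η}, so x IS a limit point.
Collecting: A' = {γ, δ, ε, ζ, η}.


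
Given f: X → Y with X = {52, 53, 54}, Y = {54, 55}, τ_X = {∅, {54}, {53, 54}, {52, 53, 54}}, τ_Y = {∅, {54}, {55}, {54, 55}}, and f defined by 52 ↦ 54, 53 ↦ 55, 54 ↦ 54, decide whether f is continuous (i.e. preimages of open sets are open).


f is NOT continuous.

Compute f^{-1}(U) for each U ∈ τ_Y:
  U = ∅: f^{-1}(U) = ∅ ∈ τ_X ✓.
  U = {54}: f^{-1}(U) = {52, 54} ∉ τ_X ✗.
  U = {55}: f^{-1}(U) = {53} ∉ τ_X ✗.
  U = {54, 55}: f^{-1}(U) = {52, 53, 54} ∈ τ_X ✓.
Found U = {54} with f^{-1}(U) = {52, 54} not in τ_X. Therefore f is NOT continuous.


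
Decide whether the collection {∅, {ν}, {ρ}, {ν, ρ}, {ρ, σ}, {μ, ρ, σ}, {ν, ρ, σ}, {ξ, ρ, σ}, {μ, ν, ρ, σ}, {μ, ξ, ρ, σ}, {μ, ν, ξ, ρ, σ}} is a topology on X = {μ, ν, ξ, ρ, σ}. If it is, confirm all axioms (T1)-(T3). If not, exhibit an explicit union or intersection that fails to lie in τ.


τ is NOT a topology on X.

Axiom (T1): ∅ ∈ τ? Yes; X ∈ τ? Yes.
Axiom (T2/T3): check pairwise unions and intersections of members of τ.
Counterexample for (T2): {ν} ∪ {ξ, ρ, σ} = {ν, ξ, ρ, σ} ∉ τ. Therefore τ is NOT a topology.


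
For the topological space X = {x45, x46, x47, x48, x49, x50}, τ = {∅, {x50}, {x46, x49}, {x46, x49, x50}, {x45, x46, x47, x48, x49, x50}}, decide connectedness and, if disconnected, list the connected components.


(X, τ) is connected.

Find clopen sets (U ∈ τ with X ∖ U ∈ τ):
  U = ∅, X ∖ U = {x45, x46, x47, x48, x49, x50} — both open, so U is clopen.
  U = {x45, x46, x47, x48, x49, x50}, X ∖ U = ∅ — both open, so U is clopen.
Only trivial clopens (∅ and X) exist, so (X, τ) is connected.
Compute connected components by grouping points that agree on all clopens:
  component: {x45, x46, x47, x48, x49, x50}


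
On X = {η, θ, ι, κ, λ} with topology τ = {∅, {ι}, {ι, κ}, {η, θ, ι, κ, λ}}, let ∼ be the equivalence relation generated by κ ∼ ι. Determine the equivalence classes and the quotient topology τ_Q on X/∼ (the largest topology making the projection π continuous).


X/∼ = {[η], [θ], [ι=κ], [λ]}; |τ_Q| = 3.

Equivalence classes: [η], [θ], [ι=κ], [λ].
Quotient map π: X → X/∼ sends η ↦ [η], θ ↦ [θ], ι ↦ [ι=κ], κ ↦ [ι=κ], λ ↦ [λ].
For each subset V ⊆ X/∼, compute π^{-1}(V) ⊆ X and check whether π^{-1}(V) ∈ τ. V is open in τ_Q iff π^{-1}(V) ∈ τ.
  V = {}: π^{-1}(V) = ∅ ∈ τ ✓.
  V = {[η]}: π^{-1}(V) = {η} ∉ τ ✗.
  V = {[θ]}: π^{-1}(V) = {θ} ∉ τ ✗.
  V = {[η], [θ]}: π^{-1}(V) = {η, θ} ∉ τ ✗.
  V = {[ι=κ]}: π^{-1}(V) = {ι, κ} ∈ τ ✓.
  V = {[η], [ι=κ]}: π^{-1}(V) = {η, ι, κ} ∉ τ ✗.
  V = {[θ], [ι=κ]}: π^{-1}(V) = {θ, ι, κ} ∉ τ ✗.
  V = {[η], [θ], [ι=κ]}: π^{-1}(V) = {η, θ, ι, κ} ∉ τ ✗.
  V = {[λ]}: π^{-1}(V) = {λ} ∉ τ ✗.
  V = {[η], [λ]}: π^{-1}(V) = {η, λ} ∉ τ ✗.
  V = {[θ], [λ]}: π^{-1}(V) = {θ, λ} ∉ τ ✗.
  V = {[η], [θ], [λ]}: π^{-1}(V) = {η, θ, λ} ∉ τ ✗.
  V = {[ι=κ], [λ]}: π^{-1}(V) = {ι, κ, λ} ∉ τ ✗.
  V = {[η], [ι=κ], [λ]}: π^{-1}(V) = {η, ι, κ, λ} ∉ τ ✗.
  V = {[θ], [ι=κ], [λ]}: π^{-1}(V) = {θ, ι, κ, λ} ∉ τ ✗.
  V = {[η], [θ], [ι=κ], [λ]}: π^{-1}(V) = {η, θ, ι, κ, λ} ∈ τ ✓.
Open sets in the quotient: τ_Q = {{}, {[ι=κ]}, {[η], [θ], [ι=κ], [λ]}} (3 elements).


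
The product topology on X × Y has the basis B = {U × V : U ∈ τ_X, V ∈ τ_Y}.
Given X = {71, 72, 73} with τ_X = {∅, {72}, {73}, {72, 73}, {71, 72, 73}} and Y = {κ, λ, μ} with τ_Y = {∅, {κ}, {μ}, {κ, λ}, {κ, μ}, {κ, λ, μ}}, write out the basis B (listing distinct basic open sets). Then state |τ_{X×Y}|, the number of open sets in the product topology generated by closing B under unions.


Basis B = {∅ × ∅, {72} × {κ}, {72} × {μ}, {73} × {κ}, {73} × {μ}, {72} × {κ, λ}, {72} × {κ, μ}, {72, 73} × {κ}, {72, 73} × {μ}, {73} × {κ, λ}, {73} × {κ, μ}, {71, 72, 73} × {κ}, {71, 72, 73} × {μ}, {72} × {κ, λ, μ}, {73} × {κ, λ, μ}, {72, 73} × {κ, λ}, {72, 73} × {κ, μ}, {71, 72, 73} × {κ, λ}, {71, 72, 73} × {κ, μ}, {72, 73} × {κ, λ, μ}, {71, 72, 73} × {κ, λ, μ}}; |τ_{X×Y}| = 70.

Enumerate products U × V with U ∈ τ_X, V ∈ τ_Y (deduplicated):
  ∅ × ∅ = {} (∅)
  {72} × {κ} = {(72,κ)}
  {72} × {μ} = {(72,μ)}
  {73} × {κ} = {(73,κ)}
  {73} × {μ} = {(73,μ)}
  {72} × {κ, λ} = {(72,κ), (72,λ)}
  {72} × {κ, μ} = {(72,κ), (72,μ)}
  {72, 73} × {κ} = {(72,κ), (73,κ)}
  {72, 73} × {μ} = {(72,μ), (73,μ)}
  {73} × {κ, λ} = {(73,κ), (73,λ)}
  {73} × {κ, μ} = {(73,κ), (73,μ)}
  {71, 72, 73} × {κ} = {(71,κ), (72,κ), (73,κ)}
  {71, 72, 73} × {μ} = {(71,μ), (72,μ), (73,μ)}
  {72} × {κ, λ, μ} = {(72,κ), (72,λ), (72,μ)}
  {73} × {κ, λ, μ} = {(73,κ), (73,λ), (73,μ)}
  {72, 73} × {κ, λ} = {(72,κ), (72,λ), (73,κ), (73,λ)}
  {72, 73} × {κ, μ} = {(72,κ), (72,μ), (73,κ), (73,μ)}
  {71, 72, 73} × {κ, λ} = {(71,κ), (71,λ), (72,κ), (72,λ), (73,κ), (73,λ)}
  {71, 72, 73} × {κ, μ} = {(71,κ), (71,μ), (72,κ), (72,μ), (73,κ), (73,μ)}
  {72, 73} × {κ, λ, μ} = {(72,κ), (72,λ), (72,μ), (73,κ), (73,λ), (73,μ)}
  {71, 72, 73} × {κ, λ, μ} = {(71,κ), (71,λ), (71,μ), (72,κ), (72,λ), (72,μ), (73,κ), (73,λ), (73,μ)}
These 21 distinct sets form the basis B.
Close under arbitrary unions to get τ_{X×Y}; counting gives |τ_{X×Y}| = 70.


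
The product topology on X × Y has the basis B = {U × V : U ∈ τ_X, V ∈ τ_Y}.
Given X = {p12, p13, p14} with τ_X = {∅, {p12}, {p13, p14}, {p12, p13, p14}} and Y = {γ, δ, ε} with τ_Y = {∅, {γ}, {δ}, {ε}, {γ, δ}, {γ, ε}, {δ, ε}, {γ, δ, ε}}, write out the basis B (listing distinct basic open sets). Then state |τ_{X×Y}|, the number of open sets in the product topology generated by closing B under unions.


Basis B = {∅ × ∅, {p12} × {γ}, {p12} × {δ}, {p12} × {ε}, {p12} × {γ, δ}, {p12} × {γ, ε}, {p12} × {δ, ε}, {p13, p14} × {γ}, {p13, p14} × {δ}, {p13, p14} × {ε}, {p12} × {γ, δ, ε}, {p12, p13, p14} × {γ}, {p12, p13, p14} × {δ}, {p12, p13, p14} × {ε}, {p13, p14} × {γ, δ}, {p13, p14} × {γ, ε}, {p13, p14} × {δ, ε}, {p12, p13, p14} × {γ, δ}, {p12, p13, p14} × {γ, ε}, {p12, p13, p14} × {δ, ε}, {p13, p14} × {γ, δ, ε}, {p12, p13, p14} × {γ, δ, ε}}; |τ_{X×Y}| = 64.

Enumerate products U × V with U ∈ τ_X, V ∈ τ_Y (deduplicated):
  ∅ × ∅ = {} (∅)
  {p12} × {γ} = {(p12,γ)}
  {p12} × {δ} = {(p12,δ)}
  {p12} × {ε} = {(p12,ε)}
  {p12} × {γ, δ} = {(p12,γ), (p12,δ)}
  {p12} × {γ, ε} = {(p12,γ), (p12,ε)}
  {p12} × {δ, ε} = {(p12,δ), (p12,ε)}
  {p13, p14} × {γ} = {(p13,γ), (p14,γ)}
  {p13, p14} × {δ} = {(p13,δ), (p14,δ)}
  {p13, p14} × {ε} = {(p13,ε), (p14,ε)}
  {p12} × {γ, δ, ε} = {(p12,γ), (p12,δ), (p12,ε)}
  {p12, p13, p14} × {γ} = {(p12,γ), (p13,γ), (p14,γ)}
  {p12, p13, p14} × {δ} = {(p12,δ), (p13,δ), (p14,δ)}
  {p12, p13, p14} × {ε} = {(p12,ε), (p13,ε), (p14,ε)}
  {p13, p14} × {γ, δ} = {(p13,γ), (p13,δ), (p14,γ), (p14,δ)}
  {p13, p14} × {γ, ε} = {(p13,γ), (p13,ε), (p14,γ), (p14,ε)}
  {p13, p14} × {δ, ε} = {(p13,δ), (p13,ε), (p14,δ), (p14,ε)}
  {p12, p13, p14} × {γ, δ} = {(p12,γ), (p12,δ), (p13,γ), (p13,δ), (p14,γ), (p14,δ)}
  {p12, p13, p14} × {γ, ε} = {(p12,γ), (p12,ε), (p13,γ), (p13,ε), (p14,γ), (p14,ε)}
  {p12, p13, p14} × {δ, ε} = {(p12,δ), (p12,ε), (p13,δ), (p13,ε), (p14,δ), (p14,ε)}
  {p13, p14} × {γ, δ, ε} = {(p13,γ), (p13,δ), (p13,ε), (p14,γ), (p14,δ), (p14,ε)}
  {p12, p13, p14} × {γ, δ, ε} = {(p12,γ), (p12,δ), (p12,ε), (p13,γ), (p13,δ), (p13,ε), (p14,γ), (p14,δ), (p14,ε)}
These 22 distinct sets form the basis B.
Close under arbitrary unions to get τ_{X×Y}; counting gives |τ_{X×Y}| = 64.
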